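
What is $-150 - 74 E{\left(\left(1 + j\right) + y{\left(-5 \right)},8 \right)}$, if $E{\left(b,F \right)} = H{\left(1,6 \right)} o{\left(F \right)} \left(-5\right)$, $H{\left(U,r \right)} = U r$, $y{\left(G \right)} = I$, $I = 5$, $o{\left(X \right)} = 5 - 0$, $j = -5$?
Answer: $10950$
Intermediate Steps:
$o{\left(X \right)} = 5$ ($o{\left(X \right)} = 5 + 0 = 5$)
$y{\left(G \right)} = 5$
$E{\left(b,F \right)} = -150$ ($E{\left(b,F \right)} = 1 \cdot 6 \cdot 5 \left(-5\right) = 6 \cdot 5 \left(-5\right) = 30 \left(-5\right) = -150$)
$-150 - 74 E{\left(\left(1 + j\right) + y{\left(-5 \right)},8 \right)} = -150 - -11100 = -150 + 11100 = 10950$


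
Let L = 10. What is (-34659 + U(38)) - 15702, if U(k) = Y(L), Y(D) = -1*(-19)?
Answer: -50342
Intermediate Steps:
Y(D) = 19
U(k) = 19
(-34659 + U(38)) - 15702 = (-34659 + 19) - 15702 = -34640 - 15702 = -50342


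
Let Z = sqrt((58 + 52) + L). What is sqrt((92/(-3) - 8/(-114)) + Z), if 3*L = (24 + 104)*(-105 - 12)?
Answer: sqrt(-99408 + 3249*I*sqrt(4882))/57 ≈ 4.7791 + 7.31*I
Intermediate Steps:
L = -4992 (L = ((24 + 104)*(-105 - 12))/3 = (128*(-117))/3 = (1/3)*(-14976) = -4992)
Z = I*sqrt(4882) (Z = sqrt((58 + 52) - 4992) = sqrt(110 - 4992) = sqrt(-4882) = I*sqrt(4882) ≈ 69.871*I)
sqrt((92/(-3) - 8/(-114)) + Z) = sqrt((92/(-3) - 8/(-114)) + I*sqrt(4882)) = sqrt((92*(-1/3) - 8*(-1/114)) + I*sqrt(4882)) = sqrt((-92/3 + 4/57) + I*sqrt(4882)) = sqrt(-1744/57 + I*sqrt(4882))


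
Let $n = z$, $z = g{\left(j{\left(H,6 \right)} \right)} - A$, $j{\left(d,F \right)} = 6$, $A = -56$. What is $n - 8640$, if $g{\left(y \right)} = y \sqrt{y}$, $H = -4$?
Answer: $-8584 + 6 \sqrt{6} \approx -8569.3$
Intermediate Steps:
$g{\left(y \right)} = y^{\frac{3}{2}}$
$z = 56 + 6 \sqrt{6}$ ($z = 6^{\frac{3}{2}} - -56 = 6 \sqrt{6} + 56 = 56 + 6 \sqrt{6} \approx 70.697$)
$n = 56 + 6 \sqrt{6} \approx 70.697$
$n - 8640 = \left(56 + 6 \sqrt{6}\right) - 8640 = -8584 + 6 \sqrt{6}$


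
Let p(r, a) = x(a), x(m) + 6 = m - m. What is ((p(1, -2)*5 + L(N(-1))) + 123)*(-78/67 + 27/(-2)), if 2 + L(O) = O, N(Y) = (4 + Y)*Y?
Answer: -86460/67 ≈ -1290.4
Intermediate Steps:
x(m) = -6 (x(m) = -6 + (m - m) = -6 + 0 = -6)
p(r, a) = -6
N(Y) = Y*(4 + Y)
L(O) = -2 + O
((p(1, -2)*5 + L(N(-1))) + 123)*(-78/67 + 27/(-2)) = ((-6*5 + (-2 - (4 - 1))) + 123)*(-78/67 + 27/(-2)) = ((-30 + (-2 - 1*3)) + 123)*(-78*1/67 + 27*(-1/2)) = ((-30 + (-2 - 3)) + 123)*(-78/67 - 27/2) = ((-30 - 5) + 123)*(-1965/134) = (-35 + 123)*(-1965/134) = 88*(-1965/134) = -86460/67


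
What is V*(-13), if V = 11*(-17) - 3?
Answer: 2470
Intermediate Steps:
V = -190 (V = -187 - 3 = -190)
V*(-13) = -190*(-13) = 2470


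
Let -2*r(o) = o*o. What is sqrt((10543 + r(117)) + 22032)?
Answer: sqrt(102922)/2 ≈ 160.41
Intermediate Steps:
r(o) = -o**2/2 (r(o) = -o*o/2 = -o**2/2)
sqrt((10543 + r(117)) + 22032) = sqrt((10543 - 1/2*117**2) + 22032) = sqrt((10543 - 1/2*13689) + 22032) = sqrt((10543 - 13689/2) + 22032) = sqrt(7397/2 + 22032) = sqrt(51461/2) = sqrt(102922)/2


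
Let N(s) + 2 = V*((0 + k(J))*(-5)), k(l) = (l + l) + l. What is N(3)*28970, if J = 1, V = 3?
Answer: -1361590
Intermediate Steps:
k(l) = 3*l (k(l) = 2*l + l = 3*l)
N(s) = -47 (N(s) = -2 + 3*((0 + 3*1)*(-5)) = -2 + 3*((0 + 3)*(-5)) = -2 + 3*(3*(-5)) = -2 + 3*(-15) = -2 - 45 = -47)
N(3)*28970 = -47*28970 = -1361590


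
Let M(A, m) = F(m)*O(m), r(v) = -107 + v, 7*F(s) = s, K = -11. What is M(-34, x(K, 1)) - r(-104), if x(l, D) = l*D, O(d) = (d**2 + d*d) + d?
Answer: -152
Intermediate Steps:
O(d) = d + 2*d**2 (O(d) = (d**2 + d**2) + d = 2*d**2 + d = d + 2*d**2)
F(s) = s/7
x(l, D) = D*l
M(A, m) = m**2*(1 + 2*m)/7 (M(A, m) = (m/7)*(m*(1 + 2*m)) = m**2*(1 + 2*m)/7)
M(-34, x(K, 1)) - r(-104) = (1*(-11))**2*(1 + 2*(1*(-11)))/7 - (-107 - 104) = (1/7)*(-11)**2*(1 + 2*(-11)) - 1*(-211) = (1/7)*121*(1 - 22) + 211 = (1/7)*121*(-21) + 211 = -363 + 211 = -152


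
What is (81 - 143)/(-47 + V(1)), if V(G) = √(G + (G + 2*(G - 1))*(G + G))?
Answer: 1457/1103 + 31*√3/1103 ≈ 1.3696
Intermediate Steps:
V(G) = √(G + 2*G*(-2 + 3*G)) (V(G) = √(G + (G + 2*(-1 + G))*(2*G)) = √(G + (G + (-2 + 2*G))*(2*G)) = √(G + (-2 + 3*G)*(2*G)) = √(G + 2*G*(-2 + 3*G)))
(81 - 143)/(-47 + V(1)) = (81 - 143)/(-47 + √3*√(1*(-1 + 2*1))) = -62/(-47 + √3*√(1*(-1 + 2))) = -62/(-47 + √3*√(1*1)) = -62/(-47 + √3*√1) = -62/(-47 + √3*1) = -62/(-47 + √3)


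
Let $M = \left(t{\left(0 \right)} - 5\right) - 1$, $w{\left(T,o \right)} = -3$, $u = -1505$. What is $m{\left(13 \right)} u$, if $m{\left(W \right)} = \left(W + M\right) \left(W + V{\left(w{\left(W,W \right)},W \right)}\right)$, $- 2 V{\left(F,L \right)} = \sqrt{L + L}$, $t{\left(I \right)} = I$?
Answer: $-136955 + \frac{10535 \sqrt{26}}{2} \approx -1.101 \cdot 10^{5}$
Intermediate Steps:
$V{\left(F,L \right)} = - \frac{\sqrt{2} \sqrt{L}}{2}$ ($V{\left(F,L \right)} = - \frac{\sqrt{L + L}}{2} = - \frac{\sqrt{2 L}}{2} = - \frac{\sqrt{2} \sqrt{L}}{2}$)
$M = -6$ ($M = \left(0 - 5\right) - 1 = -5 - 1 = -6$)
$m{\left(W \right)} = \left(-6 + W\right) \left(W - \frac{\sqrt{2} \sqrt{W}}{2}\right)$ ($m{\left(W \right)} = \left(W - 6\right) \left(W - \frac{\sqrt{2} \sqrt{W}}{2}\right) = \left(-6 + W\right) \left(W - \frac{\sqrt{2} \sqrt{W}}{2}\right)$)
$m{\left(13 \right)} u = \left(13^{2} - 78 + 3 \sqrt{2} \sqrt{13} - \frac{\sqrt{2} \cdot 13^{\frac{3}{2}}}{2}\right) \left(-1505\right) = \left(169 - 78 + 3 \sqrt{26} - \frac{\sqrt{2} \cdot 13 \sqrt{13}}{2}\right) \left(-1505\right) = \left(169 - 78 + 3 \sqrt{26} - \frac{13 \sqrt{26}}{2}\right) \left(-1505\right) = \left(91 - \frac{7 \sqrt{26}}{2}\right) \left(-1505\right) = -136955 + \frac{10535 \sqrt{26}}{2}$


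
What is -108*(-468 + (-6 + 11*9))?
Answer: 40500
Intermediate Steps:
-108*(-468 + (-6 + 11*9)) = -108*(-468 + (-6 + 99)) = -108*(-468 + 93) = -108*(-375) = 40500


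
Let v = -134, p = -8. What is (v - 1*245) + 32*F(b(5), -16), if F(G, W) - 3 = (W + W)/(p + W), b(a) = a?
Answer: -721/3 ≈ -240.33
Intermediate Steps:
F(G, W) = 3 + 2*W/(-8 + W) (F(G, W) = 3 + (W + W)/(-8 + W) = 3 + (2*W)/(-8 + W) = 3 + 2*W/(-8 + W))
(v - 1*245) + 32*F(b(5), -16) = (-134 - 1*245) + 32*((-24 + 5*(-16))/(-8 - 16)) = (-134 - 245) + 32*((-24 - 80)/(-24)) = -379 + 32*(-1/24*(-104)) = -379 + 32*(13/3) = -379 + 416/3 = -721/3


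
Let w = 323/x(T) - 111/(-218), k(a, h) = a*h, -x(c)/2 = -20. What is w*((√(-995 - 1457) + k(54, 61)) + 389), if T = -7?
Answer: 137843641/4360 + 37427*I*√613/2180 ≈ 31616.0 + 425.07*I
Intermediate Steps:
x(c) = 40 (x(c) = -2*(-20) = 40)
w = 37427/4360 (w = 323/40 - 111/(-218) = 323*(1/40) - 111*(-1/218) = 323/40 + 111/218 = 37427/4360 ≈ 8.5842)
w*((√(-995 - 1457) + k(54, 61)) + 389) = 37427*((√(-995 - 1457) + 54*61) + 389)/4360 = 37427*((√(-2452) + 3294) + 389)/4360 = 37427*((2*I*√613 + 3294) + 389)/4360 = 37427*((3294 + 2*I*√613) + 389)/4360 = 37427*(3683 + 2*I*√613)/4360 = 137843641/4360 + 37427*I*√613/2180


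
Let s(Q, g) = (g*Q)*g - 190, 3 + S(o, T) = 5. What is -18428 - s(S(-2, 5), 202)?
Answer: -99846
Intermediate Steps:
S(o, T) = 2 (S(o, T) = -3 + 5 = 2)
s(Q, g) = -190 + Q*g**2 (s(Q, g) = (Q*g)*g - 190 = Q*g**2 - 190 = -190 + Q*g**2)
-18428 - s(S(-2, 5), 202) = -18428 - (-190 + 2*202**2) = -18428 - (-190 + 2*40804) = -18428 - (-190 + 81608) = -18428 - 1*81418 = -18428 - 81418 = -99846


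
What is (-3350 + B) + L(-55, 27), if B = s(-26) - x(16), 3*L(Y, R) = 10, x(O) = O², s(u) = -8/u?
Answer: -140492/39 ≈ -3602.4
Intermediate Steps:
L(Y, R) = 10/3 (L(Y, R) = (⅓)*10 = 10/3)
B = -3324/13 (B = -8/(-26) - 1*16² = -8*(-1/26) - 1*256 = 4/13 - 256 = -3324/13 ≈ -255.69)
(-3350 + B) + L(-55, 27) = (-3350 - 3324/13) + 10/3 = -46874/13 + 10/3 = -140492/39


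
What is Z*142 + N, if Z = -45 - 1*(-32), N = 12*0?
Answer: -1846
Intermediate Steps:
N = 0
Z = -13 (Z = -45 + 32 = -13)
Z*142 + N = -13*142 + 0 = -1846 + 0 = -1846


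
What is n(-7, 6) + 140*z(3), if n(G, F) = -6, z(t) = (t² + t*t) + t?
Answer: 2934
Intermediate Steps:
z(t) = t + 2*t² (z(t) = (t² + t²) + t = 2*t² + t = t + 2*t²)
n(-7, 6) + 140*z(3) = -6 + 140*(3*(1 + 2*3)) = -6 + 140*(3*(1 + 6)) = -6 + 140*(3*7) = -6 + 140*21 = -6 + 2940 = 2934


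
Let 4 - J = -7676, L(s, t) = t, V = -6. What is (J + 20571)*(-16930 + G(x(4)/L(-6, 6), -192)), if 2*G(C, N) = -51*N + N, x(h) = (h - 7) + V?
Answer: -342684630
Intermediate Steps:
x(h) = -13 + h (x(h) = (h - 7) - 6 = (-7 + h) - 6 = -13 + h)
J = 7680 (J = 4 - 1*(-7676) = 4 + 7676 = 7680)
G(C, N) = -25*N (G(C, N) = (-51*N + N)/2 = (-50*N)/2 = -25*N)
(J + 20571)*(-16930 + G(x(4)/L(-6, 6), -192)) = (7680 + 20571)*(-16930 - 25*(-192)) = 28251*(-16930 + 4800) = 28251*(-12130) = -342684630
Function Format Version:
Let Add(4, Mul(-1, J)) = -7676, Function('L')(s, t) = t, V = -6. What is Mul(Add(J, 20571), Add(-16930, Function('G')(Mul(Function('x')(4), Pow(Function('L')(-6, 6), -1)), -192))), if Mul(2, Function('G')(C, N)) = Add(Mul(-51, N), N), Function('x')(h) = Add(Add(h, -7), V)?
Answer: -342684630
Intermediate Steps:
Function('x')(h) = Add(-13, h) (Function('x')(h) = Add(Add(h, -7), -6) = Add(Add(-7, h), -6) = Add(-13, h))
J = 7680 (J = Add(4, Mul(-1, -7676)) = Add(4, 7676) = 7680)
Function('G')(C, N) = Mul(-25, N) (Function('G')(C, N) = Mul(Rational(1, 2), Add(Mul(-51, N), N)) = Mul(Rational(1, 2), Mul(-50, N)) = Mul(-25, N))
Mul(Add(J, 20571), Add(-16930, Function('G')(Mul(Function('x')(4), Pow(Function('L')(-6, 6), -1)), -192))) = Mul(Add(7680, 20571), Add(-16930, Mul(-25, -192))) = Mul(28251, Add(-16930, 4800)) = Mul(28251, -12130) = -342684630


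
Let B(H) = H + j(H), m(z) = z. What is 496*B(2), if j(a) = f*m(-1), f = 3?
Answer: -496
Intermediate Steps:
j(a) = -3 (j(a) = 3*(-1) = -3)
B(H) = -3 + H (B(H) = H - 3 = -3 + H)
496*B(2) = 496*(-3 + 2) = 496*(-1) = -496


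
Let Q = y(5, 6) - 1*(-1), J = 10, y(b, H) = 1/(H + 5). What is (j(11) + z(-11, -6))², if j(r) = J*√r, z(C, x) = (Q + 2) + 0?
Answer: 134256/121 + 680*√11/11 ≈ 1314.6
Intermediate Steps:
y(b, H) = 1/(5 + H)
Q = 12/11 (Q = 1/(5 + 6) - 1*(-1) = 1/11 + 1 = 12/11 ≈ 1.0909)
z(C, x) = 34/11 (z(C, x) = (12/11 + 2) + 0 = 34/11 + 0 = 34/11)
j(r) = 10*√r
(j(11) + z(-11, -6))² = (10*√11 + 34/11)² = (34/11 + 10*√11)²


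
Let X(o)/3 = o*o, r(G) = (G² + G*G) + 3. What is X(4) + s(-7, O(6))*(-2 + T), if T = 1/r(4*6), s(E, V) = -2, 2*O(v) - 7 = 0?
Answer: 60058/1155 ≈ 51.998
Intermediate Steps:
r(G) = 3 + 2*G² (r(G) = (G² + G²) + 3 = 2*G² + 3 = 3 + 2*G²)
O(v) = 7/2 (O(v) = 7/2 + (½)*0 = 7/2 + 0 = 7/2)
T = 1/1155 (T = 1/(3 + 2*(4*6)²) = 1/(3 + 2*24²) = 1/(3 + 2*576) = 1/(3 + 1152) = 1/1155 ≈ 0.00086580)
X(o) = 3*o² (X(o) = 3*(o*o) = 3*o²)
X(4) + s(-7, O(6))*(-2 + T) = 3*4² - 2*(-2 + 1/1155) = 3*16 - 2*(-2309/1155) = 48 + 4618/1155 = 60058/1155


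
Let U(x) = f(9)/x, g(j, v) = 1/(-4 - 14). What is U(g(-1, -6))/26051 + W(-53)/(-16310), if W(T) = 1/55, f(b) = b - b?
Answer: -1/897050 ≈ -1.1148e-6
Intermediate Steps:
f(b) = 0
W(T) = 1/55
g(j, v) = -1/18 (g(j, v) = 1/(-18) = -1/18)
U(x) = 0 (U(x) = 0/x = 0)
U(g(-1, -6))/26051 + W(-53)/(-16310) = 0/26051 + (1/55)/(-16310) = 0*(1/26051) + (1/55)*(-1/16310) = 0 - 1/897050 = -1/897050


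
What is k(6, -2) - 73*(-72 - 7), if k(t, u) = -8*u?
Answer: 5783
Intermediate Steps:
k(6, -2) - 73*(-72 - 7) = -8*(-2) - 73*(-72 - 7) = 16 - 73*(-79) = 16 + 5767 = 5783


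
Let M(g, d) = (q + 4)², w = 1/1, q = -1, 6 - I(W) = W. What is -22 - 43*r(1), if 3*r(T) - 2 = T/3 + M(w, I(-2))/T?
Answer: -1660/9 ≈ -184.44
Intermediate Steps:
I(W) = 6 - W
w = 1
M(g, d) = 9 (M(g, d) = (-1 + 4)² = 3² = 9)
r(T) = ⅔ + 3/T + T/9 (r(T) = ⅔ + (T/3 + 9/T)/3 = ⅔ + (9/T + T/3)/3 = ⅔ + (3/T + T/9) = ⅔ + 3/T + T/9)
-22 - 43*r(1) = -22 - 43*(27 + 1*(6 + 1))/(9*1) = -22 - 43*(27 + 1*7)/9 = -22 - 43*(27 + 7)/9 = -22 - 43*34/9 = -22 - 1462/9 = -1660/9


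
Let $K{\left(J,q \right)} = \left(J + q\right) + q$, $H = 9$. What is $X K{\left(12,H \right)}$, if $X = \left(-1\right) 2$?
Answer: $-60$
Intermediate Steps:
$K{\left(J,q \right)} = J + 2 q$
$X = -2$
$X K{\left(12,H \right)} = - 2 \left(12 + 2 \cdot 9\right) = - 2 \left(12 + 18\right) = \left(-2\right) 30 = -60$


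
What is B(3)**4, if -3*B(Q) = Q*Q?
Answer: 81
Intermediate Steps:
B(Q) = -Q**2/3 (B(Q) = -Q*Q/3 = -Q**2/3)
B(3)**4 = (-1/3*3**2)**4 = (-1/3*9)**4 = (-3)**4 = 81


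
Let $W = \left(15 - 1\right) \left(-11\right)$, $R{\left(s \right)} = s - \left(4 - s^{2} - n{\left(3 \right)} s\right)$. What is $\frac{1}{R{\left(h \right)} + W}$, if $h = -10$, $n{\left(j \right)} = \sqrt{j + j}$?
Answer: $- \frac{17}{1006} + \frac{5 \sqrt{6}}{2012} \approx -0.010811$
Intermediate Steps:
$n{\left(j \right)} = \sqrt{2} \sqrt{j}$ ($n{\left(j \right)} = \sqrt{2 j} = \sqrt{2} \sqrt{j}$)
$R{\left(s \right)} = -4 + s + s^{2} + s \sqrt{6}$ ($R{\left(s \right)} = s - \left(4 - s^{2} - \sqrt{2} \sqrt{3} s\right) = s - \left(4 - s^{2} - \sqrt{6} s\right) = s - \left(4 - s^{2} - s \sqrt{6}\right) = s + \left(-4 + s^{2} + s \sqrt{6}\right) = -4 + s + s^{2} + s \sqrt{6}$)
$W = -154$ ($W = 14 \left(-11\right) = -154$)
$\frac{1}{R{\left(h \right)} + W} = \frac{1}{\left(-4 - 10 + \left(-10\right)^{2} - 10 \sqrt{6}\right) - 154} = \frac{1}{\left(-4 - 10 + 100 - 10 \sqrt{6}\right) - 154} = \frac{1}{\left(86 - 10 \sqrt{6}\right) - 154} = \frac{1}{-68 - 10 \sqrt{6}}$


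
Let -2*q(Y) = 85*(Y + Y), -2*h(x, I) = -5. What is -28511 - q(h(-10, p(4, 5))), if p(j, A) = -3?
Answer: -56597/2 ≈ -28299.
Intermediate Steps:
h(x, I) = 5/2 (h(x, I) = -½*(-5) = 5/2)
q(Y) = -85*Y (q(Y) = -85*(Y + Y)/2 = -85*2*Y/2 = -85*Y)
-28511 - q(h(-10, p(4, 5))) = -28511 - (-85)*5/2 = -28511 - 1*(-425/2) = -28511 + 425/2 = -56597/2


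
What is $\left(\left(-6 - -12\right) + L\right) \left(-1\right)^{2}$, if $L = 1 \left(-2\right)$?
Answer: $4$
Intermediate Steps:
$L = -2$
$\left(\left(-6 - -12\right) + L\right) \left(-1\right)^{2} = \left(\left(-6 - -12\right) - 2\right) \left(-1\right)^{2} = \left(\left(-6 + 12\right) - 2\right) 1 = \left(6 - 2\right) 1 = 4 \cdot 1 = 4$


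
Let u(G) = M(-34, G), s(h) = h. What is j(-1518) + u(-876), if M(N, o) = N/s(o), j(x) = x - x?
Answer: 17/438 ≈ 0.038813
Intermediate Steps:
j(x) = 0
M(N, o) = N/o
u(G) = -34/G
j(-1518) + u(-876) = 0 - 34/(-876) = 0 - 34*(-1/876) = 0 + 17/438 = 17/438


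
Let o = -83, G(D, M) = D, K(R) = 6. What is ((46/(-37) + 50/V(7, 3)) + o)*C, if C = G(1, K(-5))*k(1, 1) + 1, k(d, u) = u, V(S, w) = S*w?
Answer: -127214/777 ≈ -163.72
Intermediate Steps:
C = 2 (C = 1*1 + 1 = 1 + 1 = 2)
((46/(-37) + 50/V(7, 3)) + o)*C = ((46/(-37) + 50/((7*3))) - 83)*2 = ((46*(-1/37) + 50/21) - 83)*2 = ((-46/37 + 50*(1/21)) - 83)*2 = ((-46/37 + 50/21) - 83)*2 = (884/777 - 83)*2 = -63607/777*2 = -127214/777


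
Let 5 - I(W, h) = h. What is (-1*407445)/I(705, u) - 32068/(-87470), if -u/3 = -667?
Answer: 17851610939/87295060 ≈ 204.50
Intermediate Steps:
u = 2001 (u = -3*(-667) = 2001)
I(W, h) = 5 - h
(-1*407445)/I(705, u) - 32068/(-87470) = (-1*407445)/(5 - 1*2001) - 32068/(-87470) = -407445/(5 - 2001) - 32068*(-1/87470) = -407445/(-1996) + 16034/43735 = -407445*(-1/1996) + 16034/43735 = 407445/1996 + 16034/43735 = 17851610939/87295060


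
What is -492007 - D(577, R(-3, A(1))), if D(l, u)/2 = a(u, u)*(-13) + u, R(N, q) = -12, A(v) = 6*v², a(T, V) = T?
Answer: -492295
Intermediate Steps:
D(l, u) = -24*u (D(l, u) = 2*(u*(-13) + u) = 2*(-13*u + u) = 2*(-12*u) = -24*u)
-492007 - D(577, R(-3, A(1))) = -492007 - (-24)*(-12) = -492007 - 1*288 = -492007 - 288 = -492295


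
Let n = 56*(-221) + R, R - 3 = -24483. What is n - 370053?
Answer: -406909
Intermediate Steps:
R = -24480 (R = 3 - 24483 = -24480)
n = -36856 (n = 56*(-221) - 24480 = -12376 - 24480 = -36856)
n - 370053 = -36856 - 370053 = -406909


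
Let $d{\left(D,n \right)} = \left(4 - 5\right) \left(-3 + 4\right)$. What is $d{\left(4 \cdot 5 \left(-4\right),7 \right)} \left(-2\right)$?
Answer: $2$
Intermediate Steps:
$d{\left(D,n \right)} = -1$ ($d{\left(D,n \right)} = \left(-1\right) 1 = -1$)
$d{\left(4 \cdot 5 \left(-4\right),7 \right)} \left(-2\right) = \left(-1\right) \left(-2\right) = 2$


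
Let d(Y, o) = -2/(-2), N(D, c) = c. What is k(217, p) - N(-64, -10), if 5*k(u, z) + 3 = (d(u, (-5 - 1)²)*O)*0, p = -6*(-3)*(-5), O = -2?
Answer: 47/5 ≈ 9.4000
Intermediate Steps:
d(Y, o) = 1 (d(Y, o) = -2*(-½) = 1)
p = -90 (p = 18*(-5) = -90)
k(u, z) = -⅗ (k(u, z) = -⅗ + ((1*(-2))*0)/5 = -⅗ + (-2*0)/5 = -⅗ + (⅕)*0 = -⅗ + 0 = -⅗)
k(217, p) - N(-64, -10) = -⅗ - 1*(-10) = -⅗ + 10 = 47/5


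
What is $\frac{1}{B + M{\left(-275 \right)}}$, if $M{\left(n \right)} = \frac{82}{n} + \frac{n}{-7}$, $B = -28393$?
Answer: $- \frac{1925}{54581474} \approx -3.5268 \cdot 10^{-5}$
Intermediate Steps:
$M{\left(n \right)} = \frac{82}{n} - \frac{n}{7}$ ($M{\left(n \right)} = \frac{82}{n} + n \left(- \frac{1}{7}\right) = \frac{82}{n} - \frac{n}{7}$)
$\frac{1}{B + M{\left(-275 \right)}} = \frac{1}{-28393 + \left(\frac{82}{-275} - - \frac{275}{7}\right)} = \frac{1}{-28393 + \left(82 \left(- \frac{1}{275}\right) + \frac{275}{7}\right)} = \frac{1}{-28393 + \left(- \frac{82}{275} + \frac{275}{7}\right)} = \frac{1}{-28393 + \frac{75051}{1925}} = \frac{1}{- \frac{54581474}{1925}} = - \frac{1925}{54581474}$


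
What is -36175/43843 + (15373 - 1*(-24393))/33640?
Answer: 263266869/737439260 ≈ 0.35700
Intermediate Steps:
-36175/43843 + (15373 - 1*(-24393))/33640 = -36175*1/43843 + (15373 + 24393)*(1/33640) = -36175/43843 + 39766*(1/33640) = -36175/43843 + 19883/16820 = 263266869/737439260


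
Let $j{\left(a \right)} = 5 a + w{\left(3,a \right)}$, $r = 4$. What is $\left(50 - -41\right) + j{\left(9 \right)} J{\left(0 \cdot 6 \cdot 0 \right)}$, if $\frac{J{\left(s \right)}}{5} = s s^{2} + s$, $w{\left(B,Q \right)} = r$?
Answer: $91$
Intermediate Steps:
$w{\left(B,Q \right)} = 4$
$j{\left(a \right)} = 4 + 5 a$ ($j{\left(a \right)} = 5 a + 4 = 4 + 5 a$)
$J{\left(s \right)} = 5 s + 5 s^{3}$ ($J{\left(s \right)} = 5 \left(s s^{2} + s\right) = 5 \left(s^{3} + s\right) = 5 \left(s + s^{3}\right) = 5 s + 5 s^{3}$)
$\left(50 - -41\right) + j{\left(9 \right)} J{\left(0 \cdot 6 \cdot 0 \right)} = \left(50 - -41\right) + \left(4 + 5 \cdot 9\right) 5 \cdot 0 \cdot 6 \cdot 0 \left(1 + \left(0 \cdot 6 \cdot 0\right)^{2}\right) = \left(50 + 41\right) + \left(4 + 45\right) 5 \cdot 0 \cdot 0 \left(1 + \left(0 \cdot 0\right)^{2}\right) = 91 + 49 \cdot 5 \cdot 0 \left(1 + 0^{2}\right) = 91 + 49 \cdot 5 \cdot 0 \left(1 + 0\right) = 91 + 49 \cdot 5 \cdot 0 \cdot 1 = 91 + 49 \cdot 0 = 91 + 0 = 91$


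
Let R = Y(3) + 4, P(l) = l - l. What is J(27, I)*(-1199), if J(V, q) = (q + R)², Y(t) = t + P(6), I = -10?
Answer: -10791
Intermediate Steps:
P(l) = 0
Y(t) = t (Y(t) = t + 0 = t)
R = 7 (R = 3 + 4 = 7)
J(V, q) = (7 + q)² (J(V, q) = (q + 7)² = (7 + q)²)
J(27, I)*(-1199) = (7 - 10)²*(-1199) = (-3)²*(-1199) = 9*(-1199) = -10791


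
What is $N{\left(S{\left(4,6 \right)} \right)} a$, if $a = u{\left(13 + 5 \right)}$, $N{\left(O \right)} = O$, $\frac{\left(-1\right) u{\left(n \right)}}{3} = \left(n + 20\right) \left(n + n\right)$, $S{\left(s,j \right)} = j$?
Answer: $-24624$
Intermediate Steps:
$u{\left(n \right)} = - 6 n \left(20 + n\right)$ ($u{\left(n \right)} = - 3 \left(n + 20\right) \left(n + n\right) = - 3 \left(20 + n\right) 2 n = - 3 \cdot 2 n \left(20 + n\right) = - 6 n \left(20 + n\right)$)
$a = -4104$ ($a = - 6 \left(13 + 5\right) \left(20 + \left(13 + 5\right)\right) = \left(-6\right) 18 \left(20 + 18\right) = \left(-6\right) 18 \cdot 38 = -4104$)
$N{\left(S{\left(4,6 \right)} \right)} a = 6 \left(-4104\right) = -24624$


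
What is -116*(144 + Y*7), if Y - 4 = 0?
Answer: -19952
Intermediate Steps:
Y = 4 (Y = 4 + 0 = 4)
-116*(144 + Y*7) = -116*(144 + 4*7) = -116*(144 + 28) = -116*172 = -19952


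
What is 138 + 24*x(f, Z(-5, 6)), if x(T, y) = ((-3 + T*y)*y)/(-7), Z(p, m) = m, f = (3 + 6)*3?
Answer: -21930/7 ≈ -3132.9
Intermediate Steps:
f = 27 (f = 9*3 = 27)
x(T, y) = -y*(-3 + T*y)/7 (x(T, y) = (y*(-3 + T*y))*(-⅐) = -y*(-3 + T*y)/7)
138 + 24*x(f, Z(-5, 6)) = 138 + 24*((⅐)*6*(3 - 1*27*6)) = 138 + 24*((⅐)*6*(3 - 162)) = 138 + 24*((⅐)*6*(-159)) = 138 + 24*(-954/7) = 138 - 22896/7 = -21930/7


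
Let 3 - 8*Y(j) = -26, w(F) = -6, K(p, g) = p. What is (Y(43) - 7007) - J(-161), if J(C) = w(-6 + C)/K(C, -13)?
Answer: -9020395/1288 ≈ -7003.4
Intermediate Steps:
Y(j) = 29/8 (Y(j) = 3/8 - ⅛*(-26) = 3/8 + 13/4 = 29/8)
J(C) = -6/C
(Y(43) - 7007) - J(-161) = (29/8 - 7007) - (-6)/(-161) = -56027/8 - (-6)*(-1)/161 = -56027/8 - 1*6/161 = -56027/8 - 6/161 = -9020395/1288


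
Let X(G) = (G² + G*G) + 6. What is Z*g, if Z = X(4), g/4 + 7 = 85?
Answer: 11856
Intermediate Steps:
g = 312 (g = -28 + 4*85 = -28 + 340 = 312)
X(G) = 6 + 2*G² (X(G) = (G² + G²) + 6 = 2*G² + 6 = 6 + 2*G²)
Z = 38 (Z = 6 + 2*4² = 6 + 2*16 = 6 + 32 = 38)
Z*g = 38*312 = 11856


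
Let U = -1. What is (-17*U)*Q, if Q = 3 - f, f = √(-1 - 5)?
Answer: 51 - 17*I*√6 ≈ 51.0 - 41.641*I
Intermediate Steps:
f = I*√6 (f = √(-6) = I*√6 ≈ 2.4495*I)
Q = 3 - I*√6 ≈ 3.0 - 2.4495*I
(-17*U)*Q = (-17*(-1))*(3 - I*√6) = 17*(3 - I*√6) = 51 - 17*I*√6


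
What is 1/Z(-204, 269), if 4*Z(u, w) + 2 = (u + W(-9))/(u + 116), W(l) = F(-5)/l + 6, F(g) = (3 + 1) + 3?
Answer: 3168/205 ≈ 15.454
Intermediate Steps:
F(g) = 7 (F(g) = 4 + 3 = 7)
W(l) = 6 + 7/l (W(l) = 7/l + 6 = 6 + 7/l)
Z(u, w) = -1/2 + (47/9 + u)/(4*(116 + u)) (Z(u, w) = -1/2 + ((u + (6 + 7/(-9)))/(u + 116))/4 = -1/2 + ((u + (6 + 7*(-1/9)))/(116 + u))/4 = -1/2 + ((u + (6 - 7/9))/(116 + u))/4 = -1/2 + ((u + 47/9)/(116 + u))/4 = -1/2 + ((47/9 + u)/(116 + u))/4 = -1/2 + (47/9 + u)/(4*(116 + u)))
1/Z(-204, 269) = 1/((-2041 - 9*(-204))/(36*(116 - 204))) = 1/((1/36)*(-2041 + 1836)/(-88)) = 1/((1/36)*(-1/88)*(-205)) = 1/(205/3168) = 3168/205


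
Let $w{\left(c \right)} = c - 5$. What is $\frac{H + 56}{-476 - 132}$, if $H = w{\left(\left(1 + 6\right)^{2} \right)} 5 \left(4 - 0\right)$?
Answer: $- \frac{117}{76} \approx -1.5395$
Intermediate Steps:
$w{\left(c \right)} = -5 + c$
$H = 880$ ($H = \left(-5 + \left(1 + 6\right)^{2}\right) 5 \left(4 - 0\right) = \left(-5 + 7^{2}\right) 5 \left(4 + 0\right) = \left(-5 + 49\right) 5 \cdot 4 = 44 \cdot 5 \cdot 4 = 220 \cdot 4 = 880$)
$\frac{H + 56}{-476 - 132} = \frac{880 + 56}{-476 - 132} = \frac{936}{-608} = 936 \left(- \frac{1}{608}\right) = - \frac{117}{76}$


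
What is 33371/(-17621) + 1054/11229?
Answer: -356150425/197866209 ≈ -1.8000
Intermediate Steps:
33371/(-17621) + 1054/11229 = 33371*(-1/17621) + 1054*(1/11229) = -33371/17621 + 1054/11229 = -356150425/197866209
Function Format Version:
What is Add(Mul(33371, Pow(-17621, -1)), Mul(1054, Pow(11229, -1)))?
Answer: Rational(-356150425, 197866209) ≈ -1.8000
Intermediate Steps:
Add(Mul(33371, Pow(-17621, -1)), Mul(1054, Pow(11229, -1))) = Add(Mul(33371, Rational(-1, 17621)), Mul(1054, Rational(1, 11229))) = Add(Rational(-33371, 17621), Rational(1054, 11229)) = Rational(-356150425, 197866209)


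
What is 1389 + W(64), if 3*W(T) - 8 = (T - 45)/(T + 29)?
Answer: 388294/279 ≈ 1391.7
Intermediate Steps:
W(T) = 8/3 + (-45 + T)/(3*(29 + T)) (W(T) = 8/3 + ((T - 45)/(T + 29))/3 = 8/3 + ((-45 + T)/(29 + T))/3 = 8/3 + (-45 + T)/(3*(29 + T)))
1389 + W(64) = 1389 + (187 + 9*64)/(3*(29 + 64)) = 1389 + (⅓)*(187 + 576)/93 = 1389 + (⅓)*(1/93)*763 = 1389 + 763/279 = 388294/279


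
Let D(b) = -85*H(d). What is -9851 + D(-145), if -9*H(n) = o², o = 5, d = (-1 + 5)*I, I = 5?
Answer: -86534/9 ≈ -9614.9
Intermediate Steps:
d = 20 (d = (-1 + 5)*5 = 4*5 = 20)
H(n) = -25/9 (H(n) = -⅑*5² = -⅑*25 = -25/9)
D(b) = 2125/9 (D(b) = -85*(-25/9) = 2125/9)
-9851 + D(-145) = -9851 + 2125/9 = -86534/9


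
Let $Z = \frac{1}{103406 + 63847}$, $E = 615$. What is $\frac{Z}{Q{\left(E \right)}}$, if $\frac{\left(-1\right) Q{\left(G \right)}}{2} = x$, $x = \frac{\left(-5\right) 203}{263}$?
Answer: $\frac{263}{339523590} \approx 7.7461 \cdot 10^{-7}$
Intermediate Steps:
$Z = \frac{1}{167253} \approx 5.979 \cdot 10^{-6}$
$x = - \frac{1015}{263}$ ($x = \left(-1015\right) \frac{1}{263} = - \frac{1015}{263} \approx -3.8593$)
$Q{\left(G \right)} = \frac{2030}{263}$ ($Q{\left(G \right)} = \left(-2\right) \left(- \frac{1015}{263}\right) = \frac{2030}{263}$)
$\frac{Z}{Q{\left(E \right)}} = \frac{1}{167253 \cdot \frac{2030}{263}} = \frac{1}{167253} \cdot \frac{263}{2030} = \frac{263}{339523590}$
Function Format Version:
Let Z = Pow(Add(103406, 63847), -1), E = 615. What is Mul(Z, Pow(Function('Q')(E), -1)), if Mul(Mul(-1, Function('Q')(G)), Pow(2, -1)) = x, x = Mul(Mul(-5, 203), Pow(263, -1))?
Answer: Rational(263, 339523590) ≈ 7.7461e-7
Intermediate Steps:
Z = Rational(1, 167253) (Z = Pow(167253, -1) = Rational(1, 167253) ≈ 5.9790e-6)
x = Rational(-1015, 263) (x = Mul(-1015, Rational(1, 263)) = Rational(-1015, 263) ≈ -3.8593)
Function('Q')(G) = Rational(2030, 263) (Function('Q')(G) = Mul(-2, Rational(-1015, 263)) = Rational(2030, 263))
Mul(Z, Pow(Function('Q')(E), -1)) = Mul(Rational(1, 167253), Pow(Rational(2030, 263), -1)) = Mul(Rational(1, 167253), Rational(263, 2030)) = Rational(263, 339523590)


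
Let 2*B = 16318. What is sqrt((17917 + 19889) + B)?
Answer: sqrt(45965) ≈ 214.39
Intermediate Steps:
B = 8159 (B = (1/2)*16318 = 8159)
sqrt((17917 + 19889) + B) = sqrt((17917 + 19889) + 8159) = sqrt(37806 + 8159) = sqrt(45965)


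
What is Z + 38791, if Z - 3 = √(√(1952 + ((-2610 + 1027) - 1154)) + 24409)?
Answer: 38794 + √(24409 + I*√785) ≈ 38950.0 + 0.089666*I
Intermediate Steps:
Z = 3 + √(24409 + I*√785) (Z = 3 + √(√(1952 + ((-2610 + 1027) - 1154)) + 24409) = 3 + √(√(1952 + (-1583 - 1154)) + 24409) = 3 + √(√(1952 - 2737) + 24409) = 3 + √(√(-785) + 24409) = 3 + √(I*√785 + 24409) = 3 + √(24409 + I*√785) ≈ 159.23 + 0.089666*I)
Z + 38791 = (3 + √(24409 + I*√785)) + 38791 = 38794 + √(24409 + I*√785)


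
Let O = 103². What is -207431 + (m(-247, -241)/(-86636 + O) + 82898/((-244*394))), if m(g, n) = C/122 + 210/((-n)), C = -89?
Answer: -182690689632619173/880726266476 ≈ -2.0743e+5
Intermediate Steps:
O = 10609
m(g, n) = -89/122 - 210/n (m(g, n) = -89/122 + 210/((-n)) = -89*1/122 + 210*(-1/n) = -89/122 - 210/n)
-207431 + (m(-247, -241)/(-86636 + O) + 82898/((-244*394))) = -207431 + ((-89/122 - 210/(-241))/(-86636 + 10609) + 82898/((-244*394))) = -207431 + ((-89/122 - 210*(-1/241))/(-76027) + 82898/(-96136)) = -207431 + ((-89/122 + 210/241)*(-1/76027) + 82898*(-1/96136)) = -207431 + ((4171/29402)*(-1/76027) - 41449/48068) = -207431 + (-4171/2235345854 - 41449/48068) = -207431 - 759451236017/880726266476 = -182690689632619173/880726266476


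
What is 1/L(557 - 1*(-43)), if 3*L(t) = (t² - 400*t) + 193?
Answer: 3/120193 ≈ 2.4960e-5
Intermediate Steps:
L(t) = 193/3 - 400*t/3 + t²/3 (L(t) = ((t² - 400*t) + 193)/3 = (193 + t² - 400*t)/3 = 193/3 - 400*t/3 + t²/3)
1/L(557 - 1*(-43)) = 1/(193/3 - 400*(557 - 1*(-43))/3 + (557 - 1*(-43))²/3) = 1/(193/3 - 400*(557 + 43)/3 + (557 + 43)²/3) = 1/(193/3 - 400/3*600 + (⅓)*600²) = 1/(193/3 - 80000 + (⅓)*360000) = 1/(193/3 - 80000 + 120000) = 1/(120193/3) = 3/120193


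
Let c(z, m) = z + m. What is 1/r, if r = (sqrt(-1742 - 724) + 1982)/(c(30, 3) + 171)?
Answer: 202164/1965395 - 306*I*sqrt(274)/1965395 ≈ 0.10286 - 0.0025772*I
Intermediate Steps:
c(z, m) = m + z
r = 991/102 + I*sqrt(274)/68 (r = (sqrt(-1742 - 724) + 1982)/((3 + 30) + 171) = (sqrt(-2466) + 1982)/(33 + 171) = (3*I*sqrt(274) + 1982)/204 = (1982 + 3*I*sqrt(274))*(1/204) = 991/102 + I*sqrt(274)/68 ≈ 9.7157 + 0.24343*I)
1/r = 1/(991/102 + I*sqrt(274)/68)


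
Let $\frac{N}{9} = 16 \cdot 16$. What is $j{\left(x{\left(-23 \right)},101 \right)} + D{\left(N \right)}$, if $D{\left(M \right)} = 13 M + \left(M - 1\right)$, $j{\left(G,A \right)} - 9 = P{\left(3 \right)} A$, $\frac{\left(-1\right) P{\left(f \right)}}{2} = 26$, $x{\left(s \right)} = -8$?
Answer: $27012$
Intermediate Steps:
$P{\left(f \right)} = -52$ ($P{\left(f \right)} = \left(-2\right) 26 = -52$)
$j{\left(G,A \right)} = 9 - 52 A$
$N = 2304$ ($N = 9 \cdot 16 \cdot 16 = 9 \cdot 256 = 2304$)
$D{\left(M \right)} = -1 + 14 M$ ($D{\left(M \right)} = 13 M + \left(M - 1\right) = 13 M + \left(-1 + M\right) = -1 + 14 M$)
$j{\left(x{\left(-23 \right)},101 \right)} + D{\left(N \right)} = \left(9 - 5252\right) + \left(-1 + 14 \cdot 2304\right) = \left(9 - 5252\right) + \left(-1 + 32256\right) = -5243 + 32255 = 27012$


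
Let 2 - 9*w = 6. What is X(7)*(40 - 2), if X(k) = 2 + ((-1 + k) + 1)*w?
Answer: -380/9 ≈ -42.222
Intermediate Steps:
w = -4/9 (w = 2/9 - 1/9*6 = 2/9 - 2/3 = -4/9 ≈ -0.44444)
X(k) = 2 - 4*k/9 (X(k) = 2 + ((-1 + k) + 1)*(-4/9) = 2 + k*(-4/9) = 2 - 4*k/9)
X(7)*(40 - 2) = (2 - 4/9*7)*(40 - 2) = (2 - 28/9)*38 = -10/9*38 = -380/9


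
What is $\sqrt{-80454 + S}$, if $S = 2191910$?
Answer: $4 \sqrt{131966} \approx 1453.1$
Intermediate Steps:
$\sqrt{-80454 + S} = \sqrt{-80454 + 2191910} = \sqrt{2111456} = 4 \sqrt{131966}$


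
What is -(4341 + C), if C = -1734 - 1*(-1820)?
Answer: -4427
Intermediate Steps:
C = 86 (C = -1734 + 1820 = 86)
-(4341 + C) = -(4341 + 86) = -1*4427 = -4427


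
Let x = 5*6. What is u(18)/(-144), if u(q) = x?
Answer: -5/24 ≈ -0.20833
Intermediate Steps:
x = 30
u(q) = 30
u(18)/(-144) = 30/(-144) = 30*(-1/144) = -5/24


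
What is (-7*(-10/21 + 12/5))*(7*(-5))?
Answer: 1414/3 ≈ 471.33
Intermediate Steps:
(-7*(-10/21 + 12/5))*(7*(-5)) = -7*(-10*1/21 + 12*(1/5))*(-35) = -7*(-10/21 + 12/5)*(-35) = -7*202/105*(-35) = -202/15*(-35) = 1414/3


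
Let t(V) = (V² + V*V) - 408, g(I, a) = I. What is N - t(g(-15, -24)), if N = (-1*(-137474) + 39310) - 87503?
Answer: 89239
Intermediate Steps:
N = 89281 (N = (137474 + 39310) - 87503 = 176784 - 87503 = 89281)
t(V) = -408 + 2*V² (t(V) = (V² + V²) - 408 = 2*V² - 408 = -408 + 2*V²)
N - t(g(-15, -24)) = 89281 - (-408 + 2*(-15)²) = 89281 - (-408 + 2*225) = 89281 - (-408 + 450) = 89281 - 1*42 = 89281 - 42 = 89239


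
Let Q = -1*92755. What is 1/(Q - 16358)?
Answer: -1/109113 ≈ -9.1648e-6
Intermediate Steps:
Q = -92755
1/(Q - 16358) = 1/(-92755 - 16358) = 1/(-109113) = -1/109113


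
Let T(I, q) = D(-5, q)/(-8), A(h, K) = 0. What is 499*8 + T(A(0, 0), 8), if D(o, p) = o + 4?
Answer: 31937/8 ≈ 3992.1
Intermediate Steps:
D(o, p) = 4 + o
T(I, q) = ⅛ (T(I, q) = (4 - 5)/(-8) = -1*(-⅛) = ⅛)
499*8 + T(A(0, 0), 8) = 499*8 + ⅛ = 3992 + ⅛ = 31937/8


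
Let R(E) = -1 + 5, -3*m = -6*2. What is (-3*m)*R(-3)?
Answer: -48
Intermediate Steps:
m = 4 (m = -(-2)*2 = -⅓*(-12) = 4)
R(E) = 4
(-3*m)*R(-3) = -3*4*4 = -12*4 = -48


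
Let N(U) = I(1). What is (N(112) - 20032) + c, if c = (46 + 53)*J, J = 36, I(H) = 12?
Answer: -16456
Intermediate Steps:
N(U) = 12
c = 3564 (c = (46 + 53)*36 = 99*36 = 3564)
(N(112) - 20032) + c = (12 - 20032) + 3564 = -20020 + 3564 = -16456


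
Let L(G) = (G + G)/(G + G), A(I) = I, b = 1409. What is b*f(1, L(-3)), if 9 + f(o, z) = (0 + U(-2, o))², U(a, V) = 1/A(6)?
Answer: -455107/36 ≈ -12642.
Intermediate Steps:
U(a, V) = ⅙ (U(a, V) = 1/6 = ⅙)
L(G) = 1 (L(G) = (2*G)/((2*G)) = (2*G)*(1/(2*G)) = 1)
f(o, z) = -323/36 (f(o, z) = -9 + (0 + ⅙)² = -9 + (⅙)² = -9 + 1/36 = -323/36)
b*f(1, L(-3)) = 1409*(-323/36) = -455107/36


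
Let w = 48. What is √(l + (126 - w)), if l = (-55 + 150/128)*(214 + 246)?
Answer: I*√394927/4 ≈ 157.11*I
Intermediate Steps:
l = -396175/16 (l = (-55 + 150*(1/128))*460 = (-55 + 75/64)*460 = -3445/64*460 = -396175/16 ≈ -24761.)
√(l + (126 - w)) = √(-396175/16 + (126 - 1*48)) = √(-396175/16 + (126 - 48)) = √(-396175/16 + 78) = √(-394927/16) = I*√394927/4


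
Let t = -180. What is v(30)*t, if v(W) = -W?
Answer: 5400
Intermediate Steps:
v(30)*t = -1*30*(-180) = -30*(-180) = 5400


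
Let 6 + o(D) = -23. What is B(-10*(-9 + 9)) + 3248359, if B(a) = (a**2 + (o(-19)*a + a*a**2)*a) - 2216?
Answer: 3246143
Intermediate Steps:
o(D) = -29 (o(D) = -6 - 23 = -29)
B(a) = -2216 + a**2 + a*(a**3 - 29*a) (B(a) = (a**2 + (-29*a + a*a**2)*a) - 2216 = (a**2 + (-29*a + a**3)*a) - 2216 = (a**2 + (a**3 - 29*a)*a) - 2216 = (a**2 + a*(a**3 - 29*a)) - 2216 = -2216 + a**2 + a*(a**3 - 29*a))
B(-10*(-9 + 9)) + 3248359 = (-2216 + (-10*(-9 + 9))**4 - 28*100*(-9 + 9)**2) + 3248359 = (-2216 + (-10*0)**4 - 28*(-10*0)**2) + 3248359 = (-2216 + 0**4 - 28*0**2) + 3248359 = (-2216 + 0 - 28*0) + 3248359 = (-2216 + 0 + 0) + 3248359 = -2216 + 3248359 = 3246143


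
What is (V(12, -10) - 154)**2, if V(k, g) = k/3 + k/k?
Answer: 22201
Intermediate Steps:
V(k, g) = 1 + k/3 (V(k, g) = k*(1/3) + 1 = k/3 + 1 = 1 + k/3)
(V(12, -10) - 154)**2 = ((1 + (1/3)*12) - 154)**2 = ((1 + 4) - 154)**2 = (5 - 154)**2 = (-149)**2 = 22201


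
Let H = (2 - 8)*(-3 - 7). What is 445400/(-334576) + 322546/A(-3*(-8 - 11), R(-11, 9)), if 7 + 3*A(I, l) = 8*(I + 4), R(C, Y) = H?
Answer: 40441776761/20116382 ≈ 2010.4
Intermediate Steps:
H = 60 (H = -6*(-10) = 60)
R(C, Y) = 60
A(I, l) = 25/3 + 8*I/3 (A(I, l) = -7/3 + (8*(I + 4))/3 = -7/3 + (8*(4 + I))/3 = -7/3 + (32 + 8*I)/3 = -7/3 + (32/3 + 8*I/3) = 25/3 + 8*I/3)
445400/(-334576) + 322546/A(-3*(-8 - 11), R(-11, 9)) = 445400/(-334576) + 322546/(25/3 + 8*(-3*(-8 - 11))/3) = 445400*(-1/334576) + 322546/(25/3 + 8*(-3*(-19))/3) = -55675/41822 + 322546/(25/3 + (8/3)*57) = -55675/41822 + 322546/(25/3 + 152) = -55675/41822 + 322546/(481/3) = -55675/41822 + 322546*(3/481) = -55675/41822 + 967638/481 = 40441776761/20116382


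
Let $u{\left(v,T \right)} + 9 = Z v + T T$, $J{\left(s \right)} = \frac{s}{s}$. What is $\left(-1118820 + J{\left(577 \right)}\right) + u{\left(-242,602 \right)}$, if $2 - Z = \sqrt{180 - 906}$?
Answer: $-756908 + 2662 i \sqrt{6} \approx -7.5691 \cdot 10^{5} + 6520.5 i$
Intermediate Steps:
$Z = 2 - 11 i \sqrt{6}$ ($Z = 2 - \sqrt{180 - 906} = 2 - \sqrt{-726} = 2 - 11 i \sqrt{6} \approx 2.0 - 26.944 i$)
$J{\left(s \right)} = 1$
$u{\left(v,T \right)} = -9 + T^{2} + v \left(2 - 11 i \sqrt{6}\right)$ ($u{\left(v,T \right)} = -9 + \left(\left(2 - 11 i \sqrt{6}\right) v + T T\right) = -9 + \left(v \left(2 - 11 i \sqrt{6}\right) + T^{2}\right) = -9 + \left(T^{2} + v \left(2 - 11 i \sqrt{6}\right)\right) = -9 + T^{2} + v \left(2 - 11 i \sqrt{6}\right)$)
$\left(-1118820 + J{\left(577 \right)}\right) + u{\left(-242,602 \right)} = \left(-1118820 + 1\right) - \left(9 - 362404 + 242 \left(2 - 11 i \sqrt{6}\right)\right) = -1118819 - \left(-361911 - 2662 i \sqrt{6}\right) = -1118819 + \left(361911 + 2662 i \sqrt{6}\right) = -756908 + 2662 i \sqrt{6}$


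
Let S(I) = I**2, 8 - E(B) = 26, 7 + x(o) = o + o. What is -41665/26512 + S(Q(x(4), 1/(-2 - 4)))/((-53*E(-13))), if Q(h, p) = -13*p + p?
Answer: -19821181/12646224 ≈ -1.5674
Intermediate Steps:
x(o) = -7 + 2*o (x(o) = -7 + (o + o) = -7 + 2*o)
Q(h, p) = -12*p
E(B) = -18 (E(B) = 8 - 1*26 = 8 - 26 = -18)
-41665/26512 + S(Q(x(4), 1/(-2 - 4)))/((-53*E(-13))) = -41665/26512 + (-12/(-2 - 4))**2/((-53*(-18))) = -41665*1/26512 + (-12/(-6))**2/954 = -41665/26512 + (-12*(-1/6))**2*(1/954) = -41665/26512 + 2**2*(1/954) = -41665/26512 + 4*(1/954) = -41665/26512 + 2/477 = -19821181/12646224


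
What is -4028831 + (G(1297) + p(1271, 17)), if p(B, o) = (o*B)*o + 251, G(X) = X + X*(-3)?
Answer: -3663855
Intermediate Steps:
G(X) = -2*X (G(X) = X - 3*X = -2*X)
p(B, o) = 251 + B*o² (p(B, o) = (B*o)*o + 251 = B*o² + 251 = 251 + B*o²)
-4028831 + (G(1297) + p(1271, 17)) = -4028831 + (-2*1297 + (251 + 1271*17²)) = -4028831 + (-2594 + (251 + 1271*289)) = -4028831 + (-2594 + (251 + 367319)) = -4028831 + (-2594 + 367570) = -4028831 + 364976 = -3663855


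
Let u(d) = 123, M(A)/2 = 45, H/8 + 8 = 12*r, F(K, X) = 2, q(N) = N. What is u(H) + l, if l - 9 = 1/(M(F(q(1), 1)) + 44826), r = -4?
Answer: 5928913/44916 ≈ 132.00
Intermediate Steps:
H = -448 (H = -64 + 8*(12*(-4)) = -64 + 8*(-48) = -64 - 384 = -448)
M(A) = 90 (M(A) = 2*45 = 90)
l = 404245/44916 (l = 9 + 1/(90 + 44826) = 9 + 1/44916 = 404245/44916 ≈ 9.0000)
u(H) + l = 123 + 404245/44916 = 5928913/44916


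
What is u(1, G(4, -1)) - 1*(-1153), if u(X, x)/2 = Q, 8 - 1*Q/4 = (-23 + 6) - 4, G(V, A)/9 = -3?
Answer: 1385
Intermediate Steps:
G(V, A) = -27 (G(V, A) = 9*(-3) = -27)
Q = 116 (Q = 32 - 4*((-23 + 6) - 4) = 32 - 4*(-17 - 4) = 32 - 4*(-21) = 32 + 84 = 116)
u(X, x) = 232 (u(X, x) = 2*116 = 232)
u(1, G(4, -1)) - 1*(-1153) = 232 - 1*(-1153) = 232 + 1153 = 1385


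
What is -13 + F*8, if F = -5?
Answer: -53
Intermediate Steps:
-13 + F*8 = -13 - 5*8 = -13 - 40 = -53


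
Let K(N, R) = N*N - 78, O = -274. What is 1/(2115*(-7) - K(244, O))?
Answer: -1/74263 ≈ -1.3466e-5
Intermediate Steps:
K(N, R) = -78 + N**2 (K(N, R) = N**2 - 78 = -78 + N**2)
1/(2115*(-7) - K(244, O)) = 1/(2115*(-7) - (-78 + 244**2)) = 1/(-14805 - (-78 + 59536)) = 1/(-14805 - 1*59458) = 1/(-14805 - 59458) = 1/(-74263) = -1/74263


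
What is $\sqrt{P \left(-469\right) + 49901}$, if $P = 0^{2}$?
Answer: $\sqrt{49901} \approx 223.39$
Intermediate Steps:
$P = 0$
$\sqrt{P \left(-469\right) + 49901} = \sqrt{0 \left(-469\right) + 49901} = \sqrt{0 + 49901} = \sqrt{49901}$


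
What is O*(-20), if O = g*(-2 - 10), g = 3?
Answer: 720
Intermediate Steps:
O = -36 (O = 3*(-2 - 10) = 3*(-12) = -36)
O*(-20) = -36*(-20) = 720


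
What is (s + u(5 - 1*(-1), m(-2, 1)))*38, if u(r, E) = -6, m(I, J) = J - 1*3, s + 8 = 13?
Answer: -38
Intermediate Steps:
s = 5 (s = -8 + 13 = 5)
m(I, J) = -3 + J (m(I, J) = J - 3 = -3 + J)
(s + u(5 - 1*(-1), m(-2, 1)))*38 = (5 - 6)*38 = -1*38 = -38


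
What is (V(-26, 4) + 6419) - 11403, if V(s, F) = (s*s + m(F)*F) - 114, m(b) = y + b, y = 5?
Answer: -4386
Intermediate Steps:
m(b) = 5 + b
V(s, F) = -114 + s² + F*(5 + F) (V(s, F) = (s*s + (5 + F)*F) - 114 = (s² + F*(5 + F)) - 114 = -114 + s² + F*(5 + F))
(V(-26, 4) + 6419) - 11403 = ((-114 + (-26)² + 4*(5 + 4)) + 6419) - 11403 = ((-114 + 676 + 4*9) + 6419) - 11403 = ((-114 + 676 + 36) + 6419) - 11403 = (598 + 6419) - 11403 = 7017 - 11403 = -4386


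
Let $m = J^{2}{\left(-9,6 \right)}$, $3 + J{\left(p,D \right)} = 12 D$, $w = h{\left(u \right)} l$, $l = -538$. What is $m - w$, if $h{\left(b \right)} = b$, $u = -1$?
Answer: $4223$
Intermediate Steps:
$w = 538$ ($w = \left(-1\right) \left(-538\right) = 538$)
$J{\left(p,D \right)} = -3 + 12 D$
$m = 4761$ ($m = \left(-3 + 12 \cdot 6\right)^{2} = \left(-3 + 72\right)^{2} = 69^{2} = 4761$)
$m - w = 4761 - 538 = 4223$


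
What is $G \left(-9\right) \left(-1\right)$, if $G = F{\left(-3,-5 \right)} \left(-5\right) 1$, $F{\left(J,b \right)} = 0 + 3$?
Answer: $-135$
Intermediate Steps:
$F{\left(J,b \right)} = 3$
$G = -15$ ($G = 3 \left(-5\right) 1 = \left(-15\right) 1 = -15$)
$G \left(-9\right) \left(-1\right) = \left(-15\right) \left(-9\right) \left(-1\right) = 135 \left(-1\right) = -135$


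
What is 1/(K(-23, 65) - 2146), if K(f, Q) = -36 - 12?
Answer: -1/2194 ≈ -0.00045579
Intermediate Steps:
K(f, Q) = -48
1/(K(-23, 65) - 2146) = 1/(-48 - 2146) = 1/(-2194) = -1/2194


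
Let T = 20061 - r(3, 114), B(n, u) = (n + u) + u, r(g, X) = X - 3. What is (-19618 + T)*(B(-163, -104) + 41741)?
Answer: 13734840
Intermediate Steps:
r(g, X) = -3 + X
B(n, u) = n + 2*u
T = 19950 (T = 20061 - (-3 + 114) = 20061 - 1*111 = 20061 - 111 = 19950)
(-19618 + T)*(B(-163, -104) + 41741) = (-19618 + 19950)*((-163 + 2*(-104)) + 41741) = 332*((-163 - 208) + 41741) = 332*(-371 + 41741) = 332*41370 = 13734840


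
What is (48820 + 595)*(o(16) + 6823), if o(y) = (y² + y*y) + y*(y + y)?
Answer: 387759505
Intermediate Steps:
o(y) = 4*y² (o(y) = (y² + y²) + y*(2*y) = 2*y² + 2*y² = 4*y²)
(48820 + 595)*(o(16) + 6823) = (48820 + 595)*(4*16² + 6823) = 49415*(4*256 + 6823) = 49415*(1024 + 6823) = 49415*7847 = 387759505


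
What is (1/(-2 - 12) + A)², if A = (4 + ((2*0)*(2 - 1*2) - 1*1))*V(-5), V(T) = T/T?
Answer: 1681/196 ≈ 8.5765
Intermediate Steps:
V(T) = 1
A = 3 (A = (4 + ((2*0)*(2 - 1*2) - 1*1))*1 = (4 + (0*(2 - 2) - 1))*1 = (4 + (0*0 - 1))*1 = (4 + (0 - 1))*1 = (4 - 1)*1 = 3*1 = 3)
(1/(-2 - 12) + A)² = (1/(-2 - 12) + 3)² = (1/(-14) + 3)² = (-1/14 + 3)² = (41/14)² = 1681/196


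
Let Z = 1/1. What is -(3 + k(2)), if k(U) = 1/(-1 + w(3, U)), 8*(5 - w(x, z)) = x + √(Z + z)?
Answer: -1373/419 - 4*√3/419 ≈ -3.2934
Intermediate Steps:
Z = 1 (Z = 1*1 = 1)
w(x, z) = 5 - x/8 - √(1 + z)/8 (w(x, z) = 5 - (x + √(1 + z))/8 = 5 + (-x/8 - √(1 + z)/8) = 5 - x/8 - √(1 + z)/8)
k(U) = 1/(29/8 - √(1 + U)/8) (k(U) = 1/(-1 + (5 - ⅛*3 - √(1 + U)/8)) = 1/(-1 + (5 - 3/8 - √(1 + U)/8)) = 1/(-1 + (37/8 - √(1 + U)/8)) = 1/(29/8 - √(1 + U)/8))
-(3 + k(2)) = -(3 - 8/(-29 + √(1 + 2))) = -(3 - 8/(-29 + √3)) = -3 + 8/(-29 + √3)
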